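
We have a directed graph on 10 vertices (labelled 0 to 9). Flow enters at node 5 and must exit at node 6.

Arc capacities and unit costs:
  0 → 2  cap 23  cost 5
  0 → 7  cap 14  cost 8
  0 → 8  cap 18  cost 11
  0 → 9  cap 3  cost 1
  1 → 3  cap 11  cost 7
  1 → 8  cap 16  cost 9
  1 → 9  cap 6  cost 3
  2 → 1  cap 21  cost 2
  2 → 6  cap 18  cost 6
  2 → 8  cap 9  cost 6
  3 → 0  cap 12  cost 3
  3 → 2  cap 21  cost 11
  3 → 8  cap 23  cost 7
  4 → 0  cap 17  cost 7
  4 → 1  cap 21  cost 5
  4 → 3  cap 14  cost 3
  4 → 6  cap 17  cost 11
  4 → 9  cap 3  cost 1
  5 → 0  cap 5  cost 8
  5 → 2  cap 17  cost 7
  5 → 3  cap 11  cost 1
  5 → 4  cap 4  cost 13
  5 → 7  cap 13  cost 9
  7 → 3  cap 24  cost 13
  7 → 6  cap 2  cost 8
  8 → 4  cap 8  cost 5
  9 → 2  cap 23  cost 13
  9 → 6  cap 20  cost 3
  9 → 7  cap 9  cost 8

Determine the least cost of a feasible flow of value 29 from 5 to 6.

Minimum cost for 29 units: 396

shortest-cost path #1: 5→3→0→9→6 push 3 @ unit cost 8 (adds 24)
shortest-cost path #2: 5→2→6 push 17 @ unit cost 13 (adds 221)
shortest-cost path #3: 5→3→0→2→6 push 1 @ unit cost 15 (adds 15)
shortest-cost path #4: 5→7→6 push 2 @ unit cost 17 (adds 34)
shortest-cost path #5: 5→4→9→6 push 3 @ unit cost 17 (adds 51)
shortest-cost path #6: 5→3→0→2→1→9→6 push 3 @ unit cost 17 (adds 51)
total cost = 396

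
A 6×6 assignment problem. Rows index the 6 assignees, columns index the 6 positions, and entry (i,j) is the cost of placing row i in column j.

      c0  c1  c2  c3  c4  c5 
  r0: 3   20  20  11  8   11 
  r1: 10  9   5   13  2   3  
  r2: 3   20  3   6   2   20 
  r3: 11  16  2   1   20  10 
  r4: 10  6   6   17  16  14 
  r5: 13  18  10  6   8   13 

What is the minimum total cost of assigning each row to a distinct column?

optimal assignment: row0→col0 (cost 3), row1→col5 (cost 3), row2→col4 (cost 2), row3→col2 (cost 2), row4→col1 (cost 6), row5→col3 (cost 6)
total = 3 + 3 + 2 + 2 + 6 + 6 = 22

Minimum assignment cost: 22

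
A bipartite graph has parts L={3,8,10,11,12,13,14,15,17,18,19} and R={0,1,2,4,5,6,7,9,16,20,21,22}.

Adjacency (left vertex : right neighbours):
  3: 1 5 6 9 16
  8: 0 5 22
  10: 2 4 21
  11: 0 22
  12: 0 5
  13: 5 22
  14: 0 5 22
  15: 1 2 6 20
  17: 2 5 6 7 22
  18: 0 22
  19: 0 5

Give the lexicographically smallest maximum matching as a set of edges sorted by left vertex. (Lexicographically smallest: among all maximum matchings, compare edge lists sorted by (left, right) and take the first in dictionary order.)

Lex-smallest maximum matching: {(3,1), (8,0), (10,2), (11,22), (12,5), (15,6), (17,7)}

|M| = 7 (so the lex-smallest maximum matching has 7 edges)
process left vertices in ascending order; for each, take the smallest-labelled available neighbour that still permits 7 edges overall, or leave it unmatched if none does
lex-smallest matching: {3-1, 8-0, 10-2, 11-22, 12-5, 15-6, 17-7}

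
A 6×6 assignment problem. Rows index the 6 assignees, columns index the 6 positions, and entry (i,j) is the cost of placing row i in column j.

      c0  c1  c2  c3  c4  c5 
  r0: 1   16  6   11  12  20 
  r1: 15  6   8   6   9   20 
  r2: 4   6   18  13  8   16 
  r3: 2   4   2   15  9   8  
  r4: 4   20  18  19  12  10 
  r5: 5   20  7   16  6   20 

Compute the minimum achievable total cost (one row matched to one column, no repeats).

optimal assignment: row0→col0 (cost 1), row1→col3 (cost 6), row2→col1 (cost 6), row3→col2 (cost 2), row4→col5 (cost 10), row5→col4 (cost 6)
total = 1 + 6 + 6 + 2 + 10 + 6 = 31

Minimum assignment cost: 31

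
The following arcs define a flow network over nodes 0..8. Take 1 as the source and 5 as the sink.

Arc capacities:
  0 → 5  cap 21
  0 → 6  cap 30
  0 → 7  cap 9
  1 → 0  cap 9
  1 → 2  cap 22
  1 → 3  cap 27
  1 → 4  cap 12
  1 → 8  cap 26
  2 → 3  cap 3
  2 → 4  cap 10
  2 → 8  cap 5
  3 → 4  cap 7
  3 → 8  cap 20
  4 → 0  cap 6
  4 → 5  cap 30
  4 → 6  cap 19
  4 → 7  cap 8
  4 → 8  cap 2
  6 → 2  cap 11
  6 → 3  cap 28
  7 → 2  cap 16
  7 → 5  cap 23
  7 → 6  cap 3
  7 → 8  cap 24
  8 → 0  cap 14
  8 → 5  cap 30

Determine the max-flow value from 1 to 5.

augment #1: 1→0→5 bottleneck 9, total now 9
augment #2: 1→4→5 bottleneck 12, total now 21
augment #3: 1→8→5 bottleneck 26, total now 47
augment #4: 1→2→4→5 bottleneck 10, total now 57
augment #5: 1→2→8→5 bottleneck 4, total now 61
augment #6: 1→3→4→5 bottleneck 7, total now 68
augment #7: 1→2→8→0→5 bottleneck 1, total now 69
augment #8: 1→3→8→0→5 bottleneck 11, total now 80
augment #9: 1→3→8→0→7→5 bottleneck 2, total now 82

Maximum flow value: 82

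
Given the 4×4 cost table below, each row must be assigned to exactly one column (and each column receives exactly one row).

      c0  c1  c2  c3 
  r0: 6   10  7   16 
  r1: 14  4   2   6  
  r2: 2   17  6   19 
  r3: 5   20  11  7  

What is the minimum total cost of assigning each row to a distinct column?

optimal assignment: row0→col2 (cost 7), row1→col1 (cost 4), row2→col0 (cost 2), row3→col3 (cost 7)
total = 7 + 4 + 2 + 7 = 20

Minimum assignment cost: 20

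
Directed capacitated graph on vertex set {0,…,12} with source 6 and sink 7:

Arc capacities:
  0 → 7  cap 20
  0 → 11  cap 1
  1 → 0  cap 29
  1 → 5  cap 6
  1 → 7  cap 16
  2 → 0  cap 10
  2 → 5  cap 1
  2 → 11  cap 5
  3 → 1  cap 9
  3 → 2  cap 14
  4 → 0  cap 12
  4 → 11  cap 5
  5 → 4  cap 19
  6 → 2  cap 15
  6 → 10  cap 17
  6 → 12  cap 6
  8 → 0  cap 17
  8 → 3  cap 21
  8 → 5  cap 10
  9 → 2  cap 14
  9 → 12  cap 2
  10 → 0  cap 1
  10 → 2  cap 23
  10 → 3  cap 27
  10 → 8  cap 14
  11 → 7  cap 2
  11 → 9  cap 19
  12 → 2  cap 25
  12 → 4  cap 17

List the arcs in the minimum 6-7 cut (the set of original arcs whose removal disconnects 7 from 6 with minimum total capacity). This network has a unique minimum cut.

augment #1: 6→2→0→7 push 10
augment #2: 6→2→11→7 push 2
augment #3: 6→10→0→7 push 1
augment #4: 6→10→3→1→7 push 9
augment #5: 6→10→8→0→7 push 7
augment #6: 6→12→4→0→7 push 2
max flow = 31; residual-reachable set from 6 gives S-side
cut edges (S→T): {(0,7), (3,1), (11,7)} total cap 31

Min-cut arcs: {(0,7), (3,1), (11,7)} (total capacity 31)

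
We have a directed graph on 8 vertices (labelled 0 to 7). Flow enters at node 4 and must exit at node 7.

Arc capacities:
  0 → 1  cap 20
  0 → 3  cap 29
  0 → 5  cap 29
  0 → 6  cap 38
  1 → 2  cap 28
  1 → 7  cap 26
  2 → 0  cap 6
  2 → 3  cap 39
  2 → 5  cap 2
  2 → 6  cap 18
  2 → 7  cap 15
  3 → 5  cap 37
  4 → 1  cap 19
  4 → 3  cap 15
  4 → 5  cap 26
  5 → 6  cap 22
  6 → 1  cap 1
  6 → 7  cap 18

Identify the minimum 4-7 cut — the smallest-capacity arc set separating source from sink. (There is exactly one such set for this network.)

Min-cut arcs: {(4,1), (6,1), (6,7)} (total capacity 38)

augment #1: 4→1→7 push 19
augment #2: 4→5→6→7 push 18
augment #3: 4→5→6→1→7 push 1
max flow = 38; residual-reachable set from 4 gives S-side
cut edges (S→T): {(4,1), (6,1), (6,7)} total cap 38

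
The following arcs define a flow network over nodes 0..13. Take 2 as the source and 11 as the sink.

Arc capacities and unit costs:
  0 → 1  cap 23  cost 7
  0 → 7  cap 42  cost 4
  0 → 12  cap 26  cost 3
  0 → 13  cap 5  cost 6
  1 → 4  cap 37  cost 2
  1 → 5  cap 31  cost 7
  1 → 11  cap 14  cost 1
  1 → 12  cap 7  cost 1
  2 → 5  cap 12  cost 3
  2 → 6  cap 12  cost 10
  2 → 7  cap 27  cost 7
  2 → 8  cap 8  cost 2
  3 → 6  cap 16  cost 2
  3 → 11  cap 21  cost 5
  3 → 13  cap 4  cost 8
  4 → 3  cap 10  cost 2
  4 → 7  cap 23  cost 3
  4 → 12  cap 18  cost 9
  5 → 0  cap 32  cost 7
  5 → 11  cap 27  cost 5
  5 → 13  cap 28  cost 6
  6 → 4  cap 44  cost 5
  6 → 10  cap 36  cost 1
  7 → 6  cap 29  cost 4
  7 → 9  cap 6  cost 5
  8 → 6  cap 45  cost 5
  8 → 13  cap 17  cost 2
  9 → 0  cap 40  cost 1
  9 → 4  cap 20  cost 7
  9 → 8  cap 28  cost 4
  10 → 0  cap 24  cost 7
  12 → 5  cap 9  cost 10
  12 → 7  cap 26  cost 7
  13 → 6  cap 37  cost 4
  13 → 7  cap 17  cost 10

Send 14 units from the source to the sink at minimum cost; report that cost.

Minimum cost for 14 units: 134

shortest-cost path #1: 2→5→11 push 12 @ unit cost 8 (adds 96)
shortest-cost path #2: 2→8→6→4→3→11 push 2 @ unit cost 19 (adds 38)
total cost = 134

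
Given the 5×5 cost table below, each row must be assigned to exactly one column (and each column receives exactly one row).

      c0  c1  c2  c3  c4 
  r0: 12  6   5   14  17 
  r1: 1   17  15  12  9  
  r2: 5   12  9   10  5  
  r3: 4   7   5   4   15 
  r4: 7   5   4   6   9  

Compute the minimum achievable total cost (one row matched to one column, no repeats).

one of 2 optimal assignments: row0→col1 (cost 6), row1→col0 (cost 1), row2→col4 (cost 5), row3→col3 (cost 4), row4→col2 (cost 4)
total = 6 + 1 + 5 + 4 + 4 = 20

Minimum assignment cost: 20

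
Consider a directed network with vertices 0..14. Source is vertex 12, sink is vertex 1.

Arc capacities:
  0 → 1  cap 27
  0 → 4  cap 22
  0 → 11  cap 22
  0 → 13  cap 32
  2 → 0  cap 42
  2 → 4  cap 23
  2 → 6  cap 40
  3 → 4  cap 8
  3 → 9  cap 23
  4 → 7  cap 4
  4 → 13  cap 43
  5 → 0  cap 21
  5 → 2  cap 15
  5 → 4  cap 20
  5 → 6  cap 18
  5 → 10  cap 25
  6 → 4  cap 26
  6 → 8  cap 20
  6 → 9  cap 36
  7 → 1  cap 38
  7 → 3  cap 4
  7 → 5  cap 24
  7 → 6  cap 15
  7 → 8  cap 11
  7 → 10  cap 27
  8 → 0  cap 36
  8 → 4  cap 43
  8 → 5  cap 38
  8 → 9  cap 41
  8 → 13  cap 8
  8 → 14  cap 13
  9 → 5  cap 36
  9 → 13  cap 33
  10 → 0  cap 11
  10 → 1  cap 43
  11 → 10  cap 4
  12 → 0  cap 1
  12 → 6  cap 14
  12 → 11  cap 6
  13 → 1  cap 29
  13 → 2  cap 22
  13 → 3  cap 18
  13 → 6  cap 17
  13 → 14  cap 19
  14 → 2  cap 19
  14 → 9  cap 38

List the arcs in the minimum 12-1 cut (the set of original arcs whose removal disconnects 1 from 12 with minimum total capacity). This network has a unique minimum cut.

augment #1: 12→0→1 push 1
augment #2: 12→11→10→1 push 4
augment #3: 12→6→4→7→1 push 4
augment #4: 12→6→4→13→1 push 10
max flow = 19; residual-reachable set from 12 gives S-side
cut edges (S→T): {(11,10), (12,0), (12,6)} total cap 19

Min-cut arcs: {(11,10), (12,0), (12,6)} (total capacity 19)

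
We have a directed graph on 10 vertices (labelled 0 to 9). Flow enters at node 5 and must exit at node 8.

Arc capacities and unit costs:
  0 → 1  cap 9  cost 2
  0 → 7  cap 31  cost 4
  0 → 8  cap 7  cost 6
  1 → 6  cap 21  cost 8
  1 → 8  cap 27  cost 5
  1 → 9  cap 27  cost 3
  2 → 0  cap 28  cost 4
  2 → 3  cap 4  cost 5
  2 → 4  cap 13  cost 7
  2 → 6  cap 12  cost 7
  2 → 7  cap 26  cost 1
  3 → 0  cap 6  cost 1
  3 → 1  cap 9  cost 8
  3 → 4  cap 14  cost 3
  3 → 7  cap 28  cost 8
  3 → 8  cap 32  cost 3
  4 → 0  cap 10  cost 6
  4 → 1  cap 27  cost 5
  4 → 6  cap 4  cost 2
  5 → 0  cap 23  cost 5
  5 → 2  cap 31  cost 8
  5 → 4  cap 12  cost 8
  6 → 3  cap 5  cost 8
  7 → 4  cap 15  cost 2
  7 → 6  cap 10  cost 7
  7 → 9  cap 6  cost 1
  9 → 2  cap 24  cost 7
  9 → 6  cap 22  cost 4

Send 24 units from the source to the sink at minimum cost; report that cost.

Minimum cost for 24 units: 321

shortest-cost path #1: 5→0→8 push 7 @ unit cost 11 (adds 77)
shortest-cost path #2: 5→0→1→8 push 9 @ unit cost 12 (adds 108)
shortest-cost path #3: 5→2→3→8 push 4 @ unit cost 16 (adds 64)
shortest-cost path #4: 5→4→1→8 push 4 @ unit cost 18 (adds 72)
total cost = 321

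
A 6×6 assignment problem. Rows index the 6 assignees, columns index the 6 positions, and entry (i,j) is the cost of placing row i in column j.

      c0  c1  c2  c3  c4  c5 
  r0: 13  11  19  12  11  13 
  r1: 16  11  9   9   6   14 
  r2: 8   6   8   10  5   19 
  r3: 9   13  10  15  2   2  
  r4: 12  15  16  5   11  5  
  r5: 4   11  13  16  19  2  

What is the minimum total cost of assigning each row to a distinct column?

one of 2 optimal assignments: row0→col1 (cost 11), row1→col2 (cost 9), row2→col4 (cost 5), row3→col5 (cost 2), row4→col3 (cost 5), row5→col0 (cost 4)
total = 11 + 9 + 5 + 2 + 5 + 4 = 36

Minimum assignment cost: 36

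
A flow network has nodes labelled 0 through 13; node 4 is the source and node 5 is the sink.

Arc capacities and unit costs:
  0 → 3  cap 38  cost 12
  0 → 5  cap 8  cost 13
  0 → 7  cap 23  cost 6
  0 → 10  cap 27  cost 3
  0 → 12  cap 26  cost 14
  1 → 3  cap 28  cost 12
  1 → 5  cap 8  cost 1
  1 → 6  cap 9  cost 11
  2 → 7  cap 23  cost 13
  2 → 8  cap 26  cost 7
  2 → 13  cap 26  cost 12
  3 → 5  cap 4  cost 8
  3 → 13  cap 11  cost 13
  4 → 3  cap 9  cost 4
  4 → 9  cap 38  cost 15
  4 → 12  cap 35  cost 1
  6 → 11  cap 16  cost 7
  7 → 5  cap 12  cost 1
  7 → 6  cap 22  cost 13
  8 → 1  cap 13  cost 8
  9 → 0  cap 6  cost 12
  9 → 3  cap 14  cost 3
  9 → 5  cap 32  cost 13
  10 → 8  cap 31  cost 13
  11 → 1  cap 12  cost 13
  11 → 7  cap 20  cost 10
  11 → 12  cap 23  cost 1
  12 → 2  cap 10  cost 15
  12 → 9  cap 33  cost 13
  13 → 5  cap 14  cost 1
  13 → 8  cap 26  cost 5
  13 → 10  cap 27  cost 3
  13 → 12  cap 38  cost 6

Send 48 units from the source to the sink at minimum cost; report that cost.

shortest-cost path #1: 4→3→5 push 4 @ unit cost 12 (adds 48)
shortest-cost path #2: 4→3→13→5 push 5 @ unit cost 18 (adds 90)
shortest-cost path #3: 4→12→9→5 push 32 @ unit cost 27 (adds 864)
shortest-cost path #4: 4→12→2→13→5 push 3 @ unit cost 29 (adds 87)
shortest-cost path #5: 4→9→12→2→13→5 push 4 @ unit cost 30 (adds 120)
total cost = 1209

Minimum cost for 48 units: 1209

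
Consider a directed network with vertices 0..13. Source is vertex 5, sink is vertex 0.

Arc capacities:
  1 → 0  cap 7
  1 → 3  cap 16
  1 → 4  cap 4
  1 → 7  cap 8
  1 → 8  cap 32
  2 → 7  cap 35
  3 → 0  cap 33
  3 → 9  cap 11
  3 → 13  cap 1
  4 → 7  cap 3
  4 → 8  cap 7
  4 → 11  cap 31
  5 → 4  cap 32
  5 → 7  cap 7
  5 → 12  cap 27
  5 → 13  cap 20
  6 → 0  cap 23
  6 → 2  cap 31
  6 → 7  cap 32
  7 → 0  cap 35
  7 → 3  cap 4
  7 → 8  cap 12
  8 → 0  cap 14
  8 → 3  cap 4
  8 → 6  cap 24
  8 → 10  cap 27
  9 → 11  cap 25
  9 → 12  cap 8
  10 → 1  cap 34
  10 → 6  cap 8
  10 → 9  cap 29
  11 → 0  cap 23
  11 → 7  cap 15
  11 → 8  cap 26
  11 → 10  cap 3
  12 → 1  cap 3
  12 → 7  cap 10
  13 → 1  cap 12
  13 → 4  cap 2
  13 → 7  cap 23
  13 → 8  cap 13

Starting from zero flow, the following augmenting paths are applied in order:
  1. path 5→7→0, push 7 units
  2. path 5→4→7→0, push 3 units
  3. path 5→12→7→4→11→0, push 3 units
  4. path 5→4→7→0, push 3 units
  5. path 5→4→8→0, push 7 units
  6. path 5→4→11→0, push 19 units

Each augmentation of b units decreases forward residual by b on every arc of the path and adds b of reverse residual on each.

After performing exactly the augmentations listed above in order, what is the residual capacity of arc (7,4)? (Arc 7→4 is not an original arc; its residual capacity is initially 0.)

Residual capacity of (7,4): 3

after path 1 (5→7→0, push 7): res(7,4)=0
after path 2 (5→4→7→0, push 3): res(7,4)=3
after path 3 (5→12→7→4→11→0, push 3): res(7,4)=0
after path 4 (5→4→7→0, push 3): res(7,4)=3
after path 5 (5→4→8→0, push 7): res(7,4)=3
after path 6 (5→4→11→0, push 19): res(7,4)=3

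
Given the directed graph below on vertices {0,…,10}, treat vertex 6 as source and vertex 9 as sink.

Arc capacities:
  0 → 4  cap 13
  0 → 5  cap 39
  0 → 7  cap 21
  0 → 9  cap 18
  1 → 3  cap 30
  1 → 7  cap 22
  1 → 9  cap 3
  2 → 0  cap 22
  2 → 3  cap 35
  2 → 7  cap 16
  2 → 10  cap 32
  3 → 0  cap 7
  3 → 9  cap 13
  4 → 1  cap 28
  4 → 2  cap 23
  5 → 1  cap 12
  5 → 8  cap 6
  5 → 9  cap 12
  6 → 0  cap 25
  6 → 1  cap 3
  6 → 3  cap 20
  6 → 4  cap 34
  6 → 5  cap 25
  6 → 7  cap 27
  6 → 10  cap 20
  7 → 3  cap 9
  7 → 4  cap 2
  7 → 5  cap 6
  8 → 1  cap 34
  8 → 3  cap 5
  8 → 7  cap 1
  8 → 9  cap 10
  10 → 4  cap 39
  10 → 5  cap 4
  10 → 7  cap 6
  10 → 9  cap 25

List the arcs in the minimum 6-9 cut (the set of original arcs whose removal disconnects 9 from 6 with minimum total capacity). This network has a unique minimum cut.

augment #1: 6→0→9 push 18
augment #2: 6→1→9 push 3
augment #3: 6→3→9 push 13
augment #4: 6→5→9 push 12
augment #5: 6→10→9 push 20
augment #6: 6→5→8→9 push 6
augment #7: 6→4→2→10→9 push 5
max flow = 77; residual-reachable set from 6 gives S-side
cut edges (S→T): {(0,9), (1,9), (3,9), (5,8), (5,9), (10,9)} total cap 77

Min-cut arcs: {(0,9), (1,9), (3,9), (5,8), (5,9), (10,9)} (total capacity 77)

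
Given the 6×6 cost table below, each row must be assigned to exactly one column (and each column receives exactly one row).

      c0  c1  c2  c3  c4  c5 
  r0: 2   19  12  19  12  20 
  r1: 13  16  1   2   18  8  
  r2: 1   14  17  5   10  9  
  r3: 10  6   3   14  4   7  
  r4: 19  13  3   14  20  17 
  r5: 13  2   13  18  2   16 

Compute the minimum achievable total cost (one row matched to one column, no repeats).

optimal assignment: row0→col0 (cost 2), row1→col3 (cost 2), row2→col5 (cost 9), row3→col4 (cost 4), row4→col2 (cost 3), row5→col1 (cost 2)
total = 2 + 2 + 9 + 4 + 3 + 2 = 22

Minimum assignment cost: 22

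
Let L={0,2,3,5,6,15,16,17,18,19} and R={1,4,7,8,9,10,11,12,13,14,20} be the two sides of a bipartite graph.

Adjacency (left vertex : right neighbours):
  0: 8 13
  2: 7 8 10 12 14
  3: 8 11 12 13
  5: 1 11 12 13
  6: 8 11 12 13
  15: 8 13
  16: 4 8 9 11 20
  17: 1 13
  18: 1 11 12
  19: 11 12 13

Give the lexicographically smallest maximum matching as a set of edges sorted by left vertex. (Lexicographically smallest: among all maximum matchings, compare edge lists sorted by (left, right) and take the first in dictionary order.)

|M| = 7 (so the lex-smallest maximum matching has 7 edges)
process left vertices in ascending order; for each, take the smallest-labelled available neighbour that still permits 7 edges overall, or leave it unmatched if none does
lex-smallest matching: {0-8, 2-7, 3-11, 5-1, 6-12, 15-13, 16-4}

Lex-smallest maximum matching: {(0,8), (2,7), (3,11), (5,1), (6,12), (15,13), (16,4)}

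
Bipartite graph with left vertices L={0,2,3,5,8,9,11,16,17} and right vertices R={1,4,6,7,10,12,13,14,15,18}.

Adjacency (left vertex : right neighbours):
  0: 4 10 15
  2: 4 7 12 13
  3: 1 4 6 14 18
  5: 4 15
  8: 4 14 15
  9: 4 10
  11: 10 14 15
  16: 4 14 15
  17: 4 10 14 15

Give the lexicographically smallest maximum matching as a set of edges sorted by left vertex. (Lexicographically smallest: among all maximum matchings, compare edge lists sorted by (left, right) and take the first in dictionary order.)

Lex-smallest maximum matching: {(0,4), (2,7), (3,1), (5,15), (8,14), (9,10)}

|M| = 6 (so the lex-smallest maximum matching has 6 edges)
process left vertices in ascending order; for each, take the smallest-labelled available neighbour that still permits 6 edges overall, or leave it unmatched if none does
lex-smallest matching: {0-4, 2-7, 3-1, 5-15, 8-14, 9-10}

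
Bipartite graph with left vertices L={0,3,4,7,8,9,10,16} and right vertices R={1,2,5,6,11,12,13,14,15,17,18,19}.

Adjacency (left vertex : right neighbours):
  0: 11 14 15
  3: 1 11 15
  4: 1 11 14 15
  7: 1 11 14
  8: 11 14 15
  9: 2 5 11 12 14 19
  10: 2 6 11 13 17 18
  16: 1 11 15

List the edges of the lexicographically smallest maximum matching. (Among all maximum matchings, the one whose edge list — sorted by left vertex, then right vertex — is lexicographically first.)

|M| = 6 (so the lex-smallest maximum matching has 6 edges)
process left vertices in ascending order; for each, take the smallest-labelled available neighbour that still permits 6 edges overall, or leave it unmatched if none does
lex-smallest matching: {0-11, 3-1, 4-14, 8-15, 9-2, 10-6}

Lex-smallest maximum matching: {(0,11), (3,1), (4,14), (8,15), (9,2), (10,6)}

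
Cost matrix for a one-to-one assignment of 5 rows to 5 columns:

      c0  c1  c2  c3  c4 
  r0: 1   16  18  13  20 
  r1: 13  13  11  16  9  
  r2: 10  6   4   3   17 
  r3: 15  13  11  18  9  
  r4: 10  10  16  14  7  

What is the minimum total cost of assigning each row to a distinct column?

one of 2 optimal assignments: row0→col0 (cost 1), row1→col2 (cost 11), row2→col3 (cost 3), row3→col4 (cost 9), row4→col1 (cost 10)
total = 1 + 11 + 3 + 9 + 10 = 34

Minimum assignment cost: 34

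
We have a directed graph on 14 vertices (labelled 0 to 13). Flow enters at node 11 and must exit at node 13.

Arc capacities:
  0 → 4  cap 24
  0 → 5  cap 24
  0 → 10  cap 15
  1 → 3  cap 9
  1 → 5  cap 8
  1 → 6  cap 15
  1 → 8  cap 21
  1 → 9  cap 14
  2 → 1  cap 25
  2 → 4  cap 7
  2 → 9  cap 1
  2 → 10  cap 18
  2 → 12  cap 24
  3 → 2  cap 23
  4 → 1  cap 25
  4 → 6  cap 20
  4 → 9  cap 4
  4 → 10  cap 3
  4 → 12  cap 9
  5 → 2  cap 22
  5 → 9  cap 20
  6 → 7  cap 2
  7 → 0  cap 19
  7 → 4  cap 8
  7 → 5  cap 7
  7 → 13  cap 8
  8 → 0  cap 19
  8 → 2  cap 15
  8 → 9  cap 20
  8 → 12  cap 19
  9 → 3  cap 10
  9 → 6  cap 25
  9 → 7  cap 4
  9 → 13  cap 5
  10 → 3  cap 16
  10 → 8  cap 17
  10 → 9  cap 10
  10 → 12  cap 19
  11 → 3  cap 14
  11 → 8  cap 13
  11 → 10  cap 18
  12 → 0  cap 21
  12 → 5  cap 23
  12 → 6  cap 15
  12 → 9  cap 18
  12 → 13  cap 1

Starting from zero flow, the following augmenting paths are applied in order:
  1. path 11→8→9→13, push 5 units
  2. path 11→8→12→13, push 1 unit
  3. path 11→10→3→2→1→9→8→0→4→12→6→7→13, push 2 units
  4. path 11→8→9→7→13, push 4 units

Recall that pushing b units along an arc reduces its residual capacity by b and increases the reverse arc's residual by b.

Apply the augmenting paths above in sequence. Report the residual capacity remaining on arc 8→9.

after path 1 (11→8→9→13, push 5): res(8,9)=15
after path 2 (11→8→12→13, push 1): res(8,9)=15
after path 3 (11→10→3→2→1→9→8→0→4→12→6→7→13, push 2): res(8,9)=17
after path 4 (11→8→9→7→13, push 4): res(8,9)=13

Residual capacity of (8,9): 13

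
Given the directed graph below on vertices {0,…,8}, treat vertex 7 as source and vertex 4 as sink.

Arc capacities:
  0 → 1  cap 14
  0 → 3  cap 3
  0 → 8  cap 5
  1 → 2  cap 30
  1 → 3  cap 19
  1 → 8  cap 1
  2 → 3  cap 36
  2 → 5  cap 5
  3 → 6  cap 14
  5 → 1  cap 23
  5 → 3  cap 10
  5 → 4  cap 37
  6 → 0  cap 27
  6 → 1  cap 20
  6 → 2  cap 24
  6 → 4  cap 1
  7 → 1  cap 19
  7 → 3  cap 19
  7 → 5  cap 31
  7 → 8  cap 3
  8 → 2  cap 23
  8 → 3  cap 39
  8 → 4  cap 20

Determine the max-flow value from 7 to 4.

augment #1: 7→5→4 bottleneck 31, total now 31
augment #2: 7→8→4 bottleneck 3, total now 34
augment #3: 7→1→8→4 bottleneck 1, total now 35
augment #4: 7→3→6→4 bottleneck 1, total now 36
augment #5: 7→1→2→5→4 bottleneck 5, total now 41
augment #6: 7→3→6→0→8→4 bottleneck 5, total now 46

Maximum flow value: 46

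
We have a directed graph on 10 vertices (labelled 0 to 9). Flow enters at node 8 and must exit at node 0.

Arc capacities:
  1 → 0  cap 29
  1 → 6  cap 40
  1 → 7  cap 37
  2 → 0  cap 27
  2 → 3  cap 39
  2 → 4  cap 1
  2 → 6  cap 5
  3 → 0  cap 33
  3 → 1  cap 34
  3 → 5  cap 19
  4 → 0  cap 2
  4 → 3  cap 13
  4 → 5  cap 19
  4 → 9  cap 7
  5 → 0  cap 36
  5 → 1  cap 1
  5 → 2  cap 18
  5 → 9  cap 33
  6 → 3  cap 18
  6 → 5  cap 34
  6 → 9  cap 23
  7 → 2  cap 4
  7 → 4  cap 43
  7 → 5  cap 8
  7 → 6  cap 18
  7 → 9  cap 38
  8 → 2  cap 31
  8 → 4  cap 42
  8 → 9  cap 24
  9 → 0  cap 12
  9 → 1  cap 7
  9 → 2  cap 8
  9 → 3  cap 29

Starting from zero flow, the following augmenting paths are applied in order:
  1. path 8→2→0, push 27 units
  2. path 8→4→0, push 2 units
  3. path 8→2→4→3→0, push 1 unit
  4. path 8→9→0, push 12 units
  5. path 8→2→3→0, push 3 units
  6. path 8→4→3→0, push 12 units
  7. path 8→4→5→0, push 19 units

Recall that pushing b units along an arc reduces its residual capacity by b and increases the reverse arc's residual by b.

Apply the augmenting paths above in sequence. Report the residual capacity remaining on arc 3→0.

Residual capacity of (3,0): 17

after path 1 (8→2→0, push 27): res(3,0)=33
after path 2 (8→4→0, push 2): res(3,0)=33
after path 3 (8→2→4→3→0, push 1): res(3,0)=32
after path 4 (8→9→0, push 12): res(3,0)=32
after path 5 (8→2→3→0, push 3): res(3,0)=29
after path 6 (8→4→3→0, push 12): res(3,0)=17
after path 7 (8→4→5→0, push 19): res(3,0)=17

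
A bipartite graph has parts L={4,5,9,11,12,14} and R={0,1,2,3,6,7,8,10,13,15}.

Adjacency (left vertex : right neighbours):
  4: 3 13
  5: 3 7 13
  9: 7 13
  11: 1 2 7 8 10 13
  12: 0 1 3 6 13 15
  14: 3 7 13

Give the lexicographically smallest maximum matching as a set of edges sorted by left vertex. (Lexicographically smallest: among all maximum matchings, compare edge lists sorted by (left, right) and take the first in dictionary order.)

Lex-smallest maximum matching: {(4,3), (5,7), (9,13), (11,1), (12,0)}

|M| = 5 (so the lex-smallest maximum matching has 5 edges)
process left vertices in ascending order; for each, take the smallest-labelled available neighbour that still permits 5 edges overall, or leave it unmatched if none does
lex-smallest matching: {4-3, 5-7, 9-13, 11-1, 12-0}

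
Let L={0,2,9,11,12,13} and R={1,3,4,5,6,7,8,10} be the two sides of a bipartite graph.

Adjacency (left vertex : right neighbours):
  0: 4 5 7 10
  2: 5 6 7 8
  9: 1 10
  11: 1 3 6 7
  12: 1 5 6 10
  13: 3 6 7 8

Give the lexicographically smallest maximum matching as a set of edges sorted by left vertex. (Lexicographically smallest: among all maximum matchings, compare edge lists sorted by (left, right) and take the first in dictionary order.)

Lex-smallest maximum matching: {(0,4), (2,5), (9,1), (11,3), (12,6), (13,7)}

|M| = 6 (so the lex-smallest maximum matching has 6 edges)
process left vertices in ascending order; for each, take the smallest-labelled available neighbour that still permits 6 edges overall, or leave it unmatched if none does
lex-smallest matching: {0-4, 2-5, 9-1, 11-3, 12-6, 13-7}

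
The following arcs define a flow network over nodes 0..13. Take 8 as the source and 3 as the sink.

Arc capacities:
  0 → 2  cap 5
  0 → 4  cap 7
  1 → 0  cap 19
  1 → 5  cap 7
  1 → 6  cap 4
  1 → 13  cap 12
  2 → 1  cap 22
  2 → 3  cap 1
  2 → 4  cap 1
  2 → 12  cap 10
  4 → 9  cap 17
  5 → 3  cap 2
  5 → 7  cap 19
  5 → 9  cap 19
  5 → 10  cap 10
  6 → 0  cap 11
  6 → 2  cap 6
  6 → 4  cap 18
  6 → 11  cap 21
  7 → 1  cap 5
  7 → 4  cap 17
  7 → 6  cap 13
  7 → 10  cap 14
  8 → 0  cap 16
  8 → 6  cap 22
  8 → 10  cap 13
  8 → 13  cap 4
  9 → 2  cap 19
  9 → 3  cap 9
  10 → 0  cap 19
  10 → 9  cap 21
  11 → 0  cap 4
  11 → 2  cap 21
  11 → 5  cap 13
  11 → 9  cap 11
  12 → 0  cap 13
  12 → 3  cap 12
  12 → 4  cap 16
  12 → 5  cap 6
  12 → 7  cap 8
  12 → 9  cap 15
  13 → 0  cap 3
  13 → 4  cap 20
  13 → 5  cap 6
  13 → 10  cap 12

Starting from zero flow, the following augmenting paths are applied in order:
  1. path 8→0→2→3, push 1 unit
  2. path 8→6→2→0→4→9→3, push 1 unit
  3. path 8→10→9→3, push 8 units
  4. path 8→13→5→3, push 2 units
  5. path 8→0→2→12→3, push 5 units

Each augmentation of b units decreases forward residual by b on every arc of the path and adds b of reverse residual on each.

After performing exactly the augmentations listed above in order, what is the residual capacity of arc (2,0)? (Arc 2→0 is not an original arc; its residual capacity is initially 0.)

Residual capacity of (2,0): 5

after path 1 (8→0→2→3, push 1): res(2,0)=1
after path 2 (8→6→2→0→4→9→3, push 1): res(2,0)=0
after path 3 (8→10→9→3, push 8): res(2,0)=0
after path 4 (8→13→5→3, push 2): res(2,0)=0
after path 5 (8→0→2→12→3, push 5): res(2,0)=5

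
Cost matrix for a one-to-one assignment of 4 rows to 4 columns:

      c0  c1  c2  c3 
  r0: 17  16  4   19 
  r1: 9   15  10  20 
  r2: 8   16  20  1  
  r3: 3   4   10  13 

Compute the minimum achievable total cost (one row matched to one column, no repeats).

optimal assignment: row0→col2 (cost 4), row1→col0 (cost 9), row2→col3 (cost 1), row3→col1 (cost 4)
total = 4 + 9 + 1 + 4 = 18

Minimum assignment cost: 18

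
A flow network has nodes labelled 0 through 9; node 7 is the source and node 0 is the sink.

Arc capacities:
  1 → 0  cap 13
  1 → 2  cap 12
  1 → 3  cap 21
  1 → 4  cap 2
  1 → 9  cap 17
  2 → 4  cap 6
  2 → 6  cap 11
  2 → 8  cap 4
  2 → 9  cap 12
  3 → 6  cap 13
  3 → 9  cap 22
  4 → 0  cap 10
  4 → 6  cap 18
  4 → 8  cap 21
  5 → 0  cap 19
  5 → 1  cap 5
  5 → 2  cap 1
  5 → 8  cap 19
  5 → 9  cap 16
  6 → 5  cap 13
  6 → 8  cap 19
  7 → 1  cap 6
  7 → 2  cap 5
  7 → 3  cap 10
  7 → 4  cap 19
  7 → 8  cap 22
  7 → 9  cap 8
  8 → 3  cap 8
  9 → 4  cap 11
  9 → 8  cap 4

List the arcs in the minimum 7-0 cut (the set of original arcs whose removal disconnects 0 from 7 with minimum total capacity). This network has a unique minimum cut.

Min-cut arcs: {(4,0), (6,5), (7,1)} (total capacity 29)

augment #1: 7→1→0 push 6
augment #2: 7→4→0 push 10
augment #3: 7→2→6→5→0 push 5
augment #4: 7→3→6→5→0 push 8
max flow = 29; residual-reachable set from 7 gives S-side
cut edges (S→T): {(4,0), (6,5), (7,1)} total cap 29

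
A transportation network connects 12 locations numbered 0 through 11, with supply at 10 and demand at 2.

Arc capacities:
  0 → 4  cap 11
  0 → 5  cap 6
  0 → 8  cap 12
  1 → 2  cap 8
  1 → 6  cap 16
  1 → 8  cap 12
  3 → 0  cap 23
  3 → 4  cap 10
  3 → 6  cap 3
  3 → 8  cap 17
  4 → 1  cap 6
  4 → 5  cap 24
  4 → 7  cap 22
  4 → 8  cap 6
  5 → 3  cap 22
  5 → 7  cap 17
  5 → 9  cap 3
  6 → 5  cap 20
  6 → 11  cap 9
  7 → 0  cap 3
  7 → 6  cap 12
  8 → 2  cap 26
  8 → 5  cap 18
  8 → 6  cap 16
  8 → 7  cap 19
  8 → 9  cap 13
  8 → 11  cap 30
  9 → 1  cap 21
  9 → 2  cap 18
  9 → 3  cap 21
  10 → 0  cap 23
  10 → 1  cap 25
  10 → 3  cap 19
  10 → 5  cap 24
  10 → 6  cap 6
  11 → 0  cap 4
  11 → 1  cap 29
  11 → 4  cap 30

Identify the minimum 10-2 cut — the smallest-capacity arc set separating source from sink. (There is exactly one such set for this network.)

Min-cut arcs: {(1,2), (5,9), (8,2), (8,9)} (total capacity 50)

augment #1: 10→1→2 push 8
augment #2: 10→0→8→2 push 12
augment #3: 10→1→8→2 push 12
augment #4: 10→3→8→2 push 2
augment #5: 10→5→9→2 push 3
augment #6: 10→3→8→9→2 push 13
max flow = 50; residual-reachable set from 10 gives S-side
cut edges (S→T): {(1,2), (5,9), (8,2), (8,9)} total cap 50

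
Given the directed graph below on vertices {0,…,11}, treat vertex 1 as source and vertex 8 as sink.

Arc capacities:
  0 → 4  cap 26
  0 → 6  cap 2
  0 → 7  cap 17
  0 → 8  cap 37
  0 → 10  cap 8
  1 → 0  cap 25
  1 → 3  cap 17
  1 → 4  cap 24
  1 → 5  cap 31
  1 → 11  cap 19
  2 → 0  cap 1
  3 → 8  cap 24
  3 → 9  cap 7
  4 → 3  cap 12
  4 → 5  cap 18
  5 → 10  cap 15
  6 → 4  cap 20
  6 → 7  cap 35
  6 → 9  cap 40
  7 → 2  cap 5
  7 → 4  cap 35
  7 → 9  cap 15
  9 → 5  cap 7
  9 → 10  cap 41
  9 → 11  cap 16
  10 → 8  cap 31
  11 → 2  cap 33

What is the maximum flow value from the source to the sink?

Maximum flow value: 70

augment #1: 1→0→8 bottleneck 25, total now 25
augment #2: 1→3→8 bottleneck 17, total now 42
augment #3: 1→4→3→8 bottleneck 7, total now 49
augment #4: 1→5→10→8 bottleneck 15, total now 64
augment #5: 1→11→2→0→8 bottleneck 1, total now 65
augment #6: 1→4→3→9→10→8 bottleneck 5, total now 70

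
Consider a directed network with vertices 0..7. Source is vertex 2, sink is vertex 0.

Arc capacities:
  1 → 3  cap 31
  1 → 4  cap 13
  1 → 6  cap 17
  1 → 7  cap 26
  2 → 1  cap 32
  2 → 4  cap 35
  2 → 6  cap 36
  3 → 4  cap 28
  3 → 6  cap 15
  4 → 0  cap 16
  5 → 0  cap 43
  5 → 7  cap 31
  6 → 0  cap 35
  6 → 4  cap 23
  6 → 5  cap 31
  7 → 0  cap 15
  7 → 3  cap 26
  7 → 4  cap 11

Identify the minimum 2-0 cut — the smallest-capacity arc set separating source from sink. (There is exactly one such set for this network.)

Min-cut arcs: {(2,1), (2,6), (4,0)} (total capacity 84)

augment #1: 2→4→0 push 16
augment #2: 2→6→0 push 35
augment #3: 2→1→7→0 push 15
augment #4: 2→6→5→0 push 1
augment #5: 2→1→6→5→0 push 17
max flow = 84; residual-reachable set from 2 gives S-side
cut edges (S→T): {(2,1), (2,6), (4,0)} total cap 84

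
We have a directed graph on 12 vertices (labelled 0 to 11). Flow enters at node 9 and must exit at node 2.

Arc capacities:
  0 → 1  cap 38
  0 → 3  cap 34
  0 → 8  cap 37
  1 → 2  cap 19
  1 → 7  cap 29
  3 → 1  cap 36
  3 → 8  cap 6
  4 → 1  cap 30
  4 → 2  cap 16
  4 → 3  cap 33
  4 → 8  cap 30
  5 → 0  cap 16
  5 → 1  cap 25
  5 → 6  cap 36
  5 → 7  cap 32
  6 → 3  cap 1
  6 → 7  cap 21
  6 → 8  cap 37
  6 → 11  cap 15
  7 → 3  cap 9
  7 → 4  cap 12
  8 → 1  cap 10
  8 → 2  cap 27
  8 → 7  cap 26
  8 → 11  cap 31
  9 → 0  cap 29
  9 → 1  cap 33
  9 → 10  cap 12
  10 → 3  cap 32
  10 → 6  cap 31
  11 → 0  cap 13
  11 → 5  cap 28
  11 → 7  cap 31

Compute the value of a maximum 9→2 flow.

augment #1: 9→1→2 bottleneck 19, total now 19
augment #2: 9→0→8→2 bottleneck 27, total now 46
augment #3: 9→1→7→4→2 bottleneck 12, total now 58

Maximum flow value: 58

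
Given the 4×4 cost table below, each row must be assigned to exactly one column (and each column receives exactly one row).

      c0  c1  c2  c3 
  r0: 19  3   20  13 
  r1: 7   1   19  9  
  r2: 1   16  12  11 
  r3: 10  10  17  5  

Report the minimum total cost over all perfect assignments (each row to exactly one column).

one of 2 optimal assignments: row0→col1 (cost 3), row1→col0 (cost 7), row2→col2 (cost 12), row3→col3 (cost 5)
total = 3 + 7 + 12 + 5 = 27

Minimum assignment cost: 27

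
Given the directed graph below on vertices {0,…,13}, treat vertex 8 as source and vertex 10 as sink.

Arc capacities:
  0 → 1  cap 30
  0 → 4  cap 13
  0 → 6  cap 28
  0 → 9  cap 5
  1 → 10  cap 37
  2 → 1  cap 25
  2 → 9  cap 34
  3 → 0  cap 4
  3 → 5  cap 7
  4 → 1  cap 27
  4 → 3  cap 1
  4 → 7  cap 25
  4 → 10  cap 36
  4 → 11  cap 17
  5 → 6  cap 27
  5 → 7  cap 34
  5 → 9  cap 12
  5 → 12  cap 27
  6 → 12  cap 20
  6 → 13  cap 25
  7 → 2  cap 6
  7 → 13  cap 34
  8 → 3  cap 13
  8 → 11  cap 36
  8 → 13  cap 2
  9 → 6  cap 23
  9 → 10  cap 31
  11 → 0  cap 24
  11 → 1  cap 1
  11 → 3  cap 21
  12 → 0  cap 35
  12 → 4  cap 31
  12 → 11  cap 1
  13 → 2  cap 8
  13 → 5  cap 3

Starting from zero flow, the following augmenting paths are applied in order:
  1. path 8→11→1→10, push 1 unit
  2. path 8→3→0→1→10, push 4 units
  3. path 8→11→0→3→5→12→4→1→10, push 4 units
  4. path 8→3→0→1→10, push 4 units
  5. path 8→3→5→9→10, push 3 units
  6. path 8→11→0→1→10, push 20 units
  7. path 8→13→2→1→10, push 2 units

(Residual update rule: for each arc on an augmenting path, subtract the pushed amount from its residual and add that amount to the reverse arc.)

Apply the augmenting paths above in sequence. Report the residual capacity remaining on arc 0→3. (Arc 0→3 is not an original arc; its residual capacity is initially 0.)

Residual capacity of (0,3): 4

after path 1 (8→11→1→10, push 1): res(0,3)=0
after path 2 (8→3→0→1→10, push 4): res(0,3)=4
after path 3 (8→11→0→3→5→12→4→1→10, push 4): res(0,3)=0
after path 4 (8→3→0→1→10, push 4): res(0,3)=4
after path 5 (8→3→5→9→10, push 3): res(0,3)=4
after path 6 (8→11→0→1→10, push 20): res(0,3)=4
after path 7 (8→13→2→1→10, push 2): res(0,3)=4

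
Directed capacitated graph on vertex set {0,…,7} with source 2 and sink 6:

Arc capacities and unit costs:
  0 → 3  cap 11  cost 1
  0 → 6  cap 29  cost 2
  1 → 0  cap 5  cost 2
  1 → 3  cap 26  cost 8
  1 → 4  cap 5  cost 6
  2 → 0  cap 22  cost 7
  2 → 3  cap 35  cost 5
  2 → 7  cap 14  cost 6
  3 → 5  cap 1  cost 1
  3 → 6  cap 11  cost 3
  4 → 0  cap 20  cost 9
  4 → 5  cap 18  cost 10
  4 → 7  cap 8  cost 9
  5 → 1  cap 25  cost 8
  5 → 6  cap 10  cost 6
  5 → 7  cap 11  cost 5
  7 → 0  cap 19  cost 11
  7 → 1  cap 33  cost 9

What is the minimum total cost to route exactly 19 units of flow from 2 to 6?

Minimum cost for 19 units: 160

shortest-cost path #1: 2→3→6 push 11 @ unit cost 8 (adds 88)
shortest-cost path #2: 2→0→6 push 8 @ unit cost 9 (adds 72)
total cost = 160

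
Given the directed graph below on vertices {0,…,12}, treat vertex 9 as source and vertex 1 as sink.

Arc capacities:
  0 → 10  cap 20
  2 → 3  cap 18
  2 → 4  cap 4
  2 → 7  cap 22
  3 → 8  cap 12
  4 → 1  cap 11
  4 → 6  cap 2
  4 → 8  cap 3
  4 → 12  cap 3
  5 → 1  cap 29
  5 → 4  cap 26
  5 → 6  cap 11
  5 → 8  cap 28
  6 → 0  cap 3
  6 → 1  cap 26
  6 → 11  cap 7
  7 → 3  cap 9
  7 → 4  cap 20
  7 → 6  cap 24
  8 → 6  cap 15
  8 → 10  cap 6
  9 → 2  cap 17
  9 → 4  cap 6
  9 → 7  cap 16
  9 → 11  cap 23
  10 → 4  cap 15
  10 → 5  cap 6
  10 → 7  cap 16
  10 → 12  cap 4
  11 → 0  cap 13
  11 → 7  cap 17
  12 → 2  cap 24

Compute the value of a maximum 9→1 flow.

augment #1: 9→4→1 bottleneck 6, total now 6
augment #2: 9→2→4→1 bottleneck 4, total now 10
augment #3: 9→7→4→1 bottleneck 1, total now 11
augment #4: 9→7→6→1 bottleneck 15, total now 26
augment #5: 9→2→7→6→1 bottleneck 9, total now 35
augment #6: 9→2→3→8→6→1 bottleneck 2, total now 37
augment #7: 9→11→0→10→5→1 bottleneck 6, total now 43

Maximum flow value: 43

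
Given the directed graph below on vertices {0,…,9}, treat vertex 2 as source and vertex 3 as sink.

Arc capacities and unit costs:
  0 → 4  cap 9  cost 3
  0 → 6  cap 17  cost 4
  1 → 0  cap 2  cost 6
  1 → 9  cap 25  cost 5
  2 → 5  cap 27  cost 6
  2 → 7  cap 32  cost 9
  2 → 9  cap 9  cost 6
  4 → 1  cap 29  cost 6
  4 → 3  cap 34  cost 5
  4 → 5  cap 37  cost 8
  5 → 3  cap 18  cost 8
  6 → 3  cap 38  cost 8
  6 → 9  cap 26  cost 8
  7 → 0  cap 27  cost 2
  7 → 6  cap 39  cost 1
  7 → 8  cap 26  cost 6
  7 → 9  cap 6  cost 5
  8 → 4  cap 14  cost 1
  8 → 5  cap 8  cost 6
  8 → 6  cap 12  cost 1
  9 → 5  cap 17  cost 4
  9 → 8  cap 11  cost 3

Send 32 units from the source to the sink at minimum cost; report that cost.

Minimum cost for 32 units: 477

shortest-cost path #1: 2→5→3 push 18 @ unit cost 14 (adds 252)
shortest-cost path #2: 2→9→8→4→3 push 9 @ unit cost 15 (adds 135)
shortest-cost path #3: 2→7→6→3 push 5 @ unit cost 18 (adds 90)
total cost = 477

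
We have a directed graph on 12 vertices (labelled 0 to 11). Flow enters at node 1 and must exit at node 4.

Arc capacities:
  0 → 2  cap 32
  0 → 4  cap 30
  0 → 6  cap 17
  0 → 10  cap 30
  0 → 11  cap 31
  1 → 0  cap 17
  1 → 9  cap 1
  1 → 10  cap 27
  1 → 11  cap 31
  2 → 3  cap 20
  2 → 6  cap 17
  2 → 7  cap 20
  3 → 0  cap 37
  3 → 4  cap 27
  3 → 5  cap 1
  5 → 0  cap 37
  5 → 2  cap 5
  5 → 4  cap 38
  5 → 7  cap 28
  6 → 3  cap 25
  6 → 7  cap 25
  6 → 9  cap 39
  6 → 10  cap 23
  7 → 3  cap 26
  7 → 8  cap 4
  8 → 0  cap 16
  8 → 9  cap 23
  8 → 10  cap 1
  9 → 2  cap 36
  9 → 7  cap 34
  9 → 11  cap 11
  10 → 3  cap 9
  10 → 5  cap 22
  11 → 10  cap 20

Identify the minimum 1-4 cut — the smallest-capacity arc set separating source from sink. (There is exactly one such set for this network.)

augment #1: 1→0→4 push 17
augment #2: 1→10→3→4 push 9
augment #3: 1→10→5→4 push 18
augment #4: 1→9→2→3→4 push 1
augment #5: 1→11→10→5→4 push 4
max flow = 49; residual-reachable set from 1 gives S-side
cut edges (S→T): {(1,0), (1,9), (10,3), (10,5)} total cap 49

Min-cut arcs: {(1,0), (1,9), (10,3), (10,5)} (total capacity 49)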